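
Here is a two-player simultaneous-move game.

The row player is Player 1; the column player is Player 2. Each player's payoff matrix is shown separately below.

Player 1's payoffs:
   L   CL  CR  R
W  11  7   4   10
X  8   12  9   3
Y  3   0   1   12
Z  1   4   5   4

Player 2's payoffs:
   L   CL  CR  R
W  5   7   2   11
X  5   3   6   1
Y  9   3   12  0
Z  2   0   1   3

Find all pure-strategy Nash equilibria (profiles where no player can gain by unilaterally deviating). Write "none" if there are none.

Pure NE: (X, CR)

For each player, find the best response to each opponent profile; mutual best responses are the pure NE.
Player 1 against L: payoffs 11, 8, 3, 1 → best response W.
Player 1 against CL: payoffs 7, 12, 0, 4 → best response X.
Player 1 against CR: payoffs 4, 9, 1, 5 → best response X.
Player 1 against R: payoffs 10, 3, 12, 4 → best response Y.
Player 2 against W: payoffs 5, 7, 2, 11 → best response R.
Player 2 against X: payoffs 5, 3, 6, 1 → best response CR.
Player 2 against Y: payoffs 9, 3, 12, 0 → best response CR.
Player 2 against Z: payoffs 2, 0, 1, 3 → best response R.
Mutual best responses: (X, CR).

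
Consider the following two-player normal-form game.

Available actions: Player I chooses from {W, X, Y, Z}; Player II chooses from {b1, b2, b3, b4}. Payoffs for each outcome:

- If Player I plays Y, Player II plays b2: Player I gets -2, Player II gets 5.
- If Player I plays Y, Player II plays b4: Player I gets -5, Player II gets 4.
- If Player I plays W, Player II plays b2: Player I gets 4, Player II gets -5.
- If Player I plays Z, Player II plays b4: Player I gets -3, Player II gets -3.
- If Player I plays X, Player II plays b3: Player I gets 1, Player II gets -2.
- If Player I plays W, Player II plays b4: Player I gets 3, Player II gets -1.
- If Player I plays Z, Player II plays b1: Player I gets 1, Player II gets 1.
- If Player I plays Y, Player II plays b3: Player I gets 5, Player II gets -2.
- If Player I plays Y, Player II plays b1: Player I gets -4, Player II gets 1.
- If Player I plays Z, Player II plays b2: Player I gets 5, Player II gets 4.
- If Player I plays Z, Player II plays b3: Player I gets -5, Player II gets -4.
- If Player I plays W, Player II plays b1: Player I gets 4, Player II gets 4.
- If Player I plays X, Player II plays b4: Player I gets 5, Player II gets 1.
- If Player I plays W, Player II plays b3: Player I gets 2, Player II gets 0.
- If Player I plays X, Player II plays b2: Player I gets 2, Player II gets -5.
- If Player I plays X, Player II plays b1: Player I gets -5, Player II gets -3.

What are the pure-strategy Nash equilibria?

The pure Nash equilibria are (W, b1), (X, b4), (Z, b2).

For each player, find the best response to each opponent profile; mutual best responses are the pure NE.
Player I against b1: payoffs 4, -5, -4, 1 → best response W.
Player I against b2: payoffs 4, 2, -2, 5 → best response Z.
Player I against b3: payoffs 2, 1, 5, -5 → best response Y.
Player I against b4: payoffs 3, 5, -5, -3 → best response X.
Player II against W: payoffs 4, -5, 0, -1 → best response b1.
Player II against X: payoffs -3, -5, -2, 1 → best response b4.
Player II against Y: payoffs 1, 5, -2, 4 → best response b2.
Player II against Z: payoffs 1, 4, -4, -3 → best response b2.
Mutual best responses: (W, b1); (X, b4); (Z, b2).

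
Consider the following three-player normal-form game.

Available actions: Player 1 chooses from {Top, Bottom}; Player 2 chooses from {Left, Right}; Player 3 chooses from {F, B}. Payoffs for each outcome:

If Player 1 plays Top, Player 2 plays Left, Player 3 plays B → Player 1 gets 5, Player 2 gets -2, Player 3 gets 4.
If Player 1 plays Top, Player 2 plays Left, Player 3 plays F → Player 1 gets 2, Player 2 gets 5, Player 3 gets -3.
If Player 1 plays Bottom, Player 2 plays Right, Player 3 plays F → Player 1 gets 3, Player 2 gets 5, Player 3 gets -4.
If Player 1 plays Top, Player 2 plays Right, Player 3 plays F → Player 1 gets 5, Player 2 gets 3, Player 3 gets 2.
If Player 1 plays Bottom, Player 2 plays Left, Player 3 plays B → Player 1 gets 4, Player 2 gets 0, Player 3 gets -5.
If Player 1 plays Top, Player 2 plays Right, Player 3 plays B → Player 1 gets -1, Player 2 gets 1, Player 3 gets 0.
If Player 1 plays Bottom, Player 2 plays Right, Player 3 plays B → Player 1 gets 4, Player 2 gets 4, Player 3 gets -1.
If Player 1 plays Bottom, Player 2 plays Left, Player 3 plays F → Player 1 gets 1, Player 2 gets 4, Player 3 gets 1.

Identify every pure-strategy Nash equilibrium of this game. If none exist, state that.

Pure NE: (Bottom, Right, B)

(Top, Left, F): Player 3 can switch to B (-3 → 4). Not NE.
(Top, Left, B): Player 2 can switch to Right (-2 → 1). Not NE.
(Top, Right, F): Player 2 can switch to Left (3 → 5). Not NE.
(Top, Right, B): Player 1 can switch to Bottom (-1 → 4). Not NE.
(Bottom, Left, F): Player 1 can switch to Top (1 → 2). Not NE.
(Bottom, Left, B): Player 1 can switch to Top (4 → 5). Not NE.
(Bottom, Right, B): Player 1 gets 4, best alternative -1; Player 2 gets 4, best alternative 0; Player 3 gets -1, best alternative -4. No profitable deviation — NE.
(The remaining 1 profile has a profitable deviation by the same check.)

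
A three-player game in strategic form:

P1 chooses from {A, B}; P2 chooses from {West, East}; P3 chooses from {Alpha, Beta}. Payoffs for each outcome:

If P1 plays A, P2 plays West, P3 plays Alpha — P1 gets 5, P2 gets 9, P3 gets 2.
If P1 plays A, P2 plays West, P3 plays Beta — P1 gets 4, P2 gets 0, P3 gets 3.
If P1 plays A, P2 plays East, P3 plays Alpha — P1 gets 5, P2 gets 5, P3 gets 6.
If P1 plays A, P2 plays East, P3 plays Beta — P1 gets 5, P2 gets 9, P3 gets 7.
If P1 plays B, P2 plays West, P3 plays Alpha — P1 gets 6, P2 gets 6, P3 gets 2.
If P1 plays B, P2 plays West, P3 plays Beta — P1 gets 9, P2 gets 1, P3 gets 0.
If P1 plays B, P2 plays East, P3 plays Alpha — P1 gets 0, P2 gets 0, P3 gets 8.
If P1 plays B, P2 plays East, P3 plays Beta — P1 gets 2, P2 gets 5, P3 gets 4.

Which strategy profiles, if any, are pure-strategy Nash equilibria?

P1 against (West, Alpha): payoffs 5, 6 → best response B.
P1 against (West, Beta): payoffs 4, 9 → best response B.
P1 against (East, Alpha): payoffs 5, 0 → best response A.
P1 against (East, Beta): payoffs 5, 2 → best response A.
P2 against (A, Alpha): payoffs 9, 5 → best response West.
P2 against (A, Beta): payoffs 0, 9 → best response East.
P2 against (B, Alpha): payoffs 6, 0 → best response West.
P2 against (B, Beta): payoffs 1, 5 → best response East.
P3 against (A, West): payoffs 2, 3 → best response Beta.
P3 against (A, East): payoffs 6, 7 → best response Beta.
P3 against (B, West): payoffs 2, 0 → best response Alpha.
P3 against (B, East): payoffs 8, 4 → best response Alpha.
Mutual best responses: (A, East, Beta); (B, West, Alpha).

(A, East, Beta), (B, West, Alpha)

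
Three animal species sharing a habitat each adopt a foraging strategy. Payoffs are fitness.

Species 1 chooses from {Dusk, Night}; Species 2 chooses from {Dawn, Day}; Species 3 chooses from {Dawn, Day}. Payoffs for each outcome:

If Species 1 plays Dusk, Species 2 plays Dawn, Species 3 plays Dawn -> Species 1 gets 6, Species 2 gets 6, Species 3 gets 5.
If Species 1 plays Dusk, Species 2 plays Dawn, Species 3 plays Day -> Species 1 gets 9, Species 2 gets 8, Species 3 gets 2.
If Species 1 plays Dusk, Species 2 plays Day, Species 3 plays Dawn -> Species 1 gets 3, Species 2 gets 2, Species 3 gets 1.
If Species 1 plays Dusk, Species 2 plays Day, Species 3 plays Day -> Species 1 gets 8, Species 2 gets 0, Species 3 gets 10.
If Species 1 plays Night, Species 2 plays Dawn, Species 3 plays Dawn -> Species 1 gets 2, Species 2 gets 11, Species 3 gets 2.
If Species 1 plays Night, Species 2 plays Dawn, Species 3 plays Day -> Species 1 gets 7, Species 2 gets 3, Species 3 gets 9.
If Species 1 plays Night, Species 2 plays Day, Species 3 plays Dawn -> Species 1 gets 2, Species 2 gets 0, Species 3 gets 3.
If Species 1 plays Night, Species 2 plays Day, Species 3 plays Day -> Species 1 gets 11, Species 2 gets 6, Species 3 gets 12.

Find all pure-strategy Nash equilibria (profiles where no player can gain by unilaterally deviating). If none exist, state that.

(Dusk, Dawn, Dawn): Species 1 gets 6, best alternative 2; Species 2 gets 6, best alternative 2; Species 3 gets 5, best alternative 2. No profitable deviation — NE.
(Dusk, Dawn, Day): Species 3 can switch to Dawn (2 → 5). Not NE.
(Dusk, Day, Dawn): Species 2 can switch to Dawn (2 → 6). Not NE.
(Dusk, Day, Day): Species 1 can switch to Night (8 → 11). Not NE.
(Night, Dawn, Dawn): Species 1 can switch to Dusk (2 → 6). Not NE.
(Night, Dawn, Day): Species 1 can switch to Dusk (7 → 9). Not NE.
(Night, Day, Dawn): Species 1 can switch to Dusk (2 → 3). Not NE.
(Night, Day, Day): Species 1 gets 11, best alternative 8; Species 2 gets 6, best alternative 3; Species 3 gets 12, best alternative 3. No profitable deviation — NE.

The pure Nash equilibria are (Dusk, Dawn, Dawn); (Night, Day, Day).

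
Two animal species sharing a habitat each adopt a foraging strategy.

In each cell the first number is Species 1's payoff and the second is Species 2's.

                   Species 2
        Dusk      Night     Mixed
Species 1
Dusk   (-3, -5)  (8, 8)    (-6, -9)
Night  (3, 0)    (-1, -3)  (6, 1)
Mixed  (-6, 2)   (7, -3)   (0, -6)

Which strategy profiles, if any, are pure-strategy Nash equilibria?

(Dusk, Night); (Night, Mixed)

(Dusk, Dusk): Species 1 can switch to Night (-3 → 3). Not NE.
(Dusk, Night): Species 1 gets 8, best alternative 7; Species 2 gets 8, best alternative -5. No profitable deviation — NE.
(Dusk, Mixed): Species 1 can switch to Night (-6 → 6). Not NE.
(Night, Dusk): Species 2 can switch to Mixed (0 → 1). Not NE.
(Night, Night): Species 1 can switch to Dusk (-1 → 8). Not NE.
(Night, Mixed): Species 1 gets 6, best alternative 0; Species 2 gets 1, best alternative 0. No profitable deviation — NE.
(Mixed, Dusk): Species 1 can switch to Dusk (-6 → -3). Not NE.
(Mixed, Night): Species 1 can switch to Dusk (7 → 8). Not NE.
(Mixed, Mixed): Species 1 can switch to Night (0 → 6). Not NE.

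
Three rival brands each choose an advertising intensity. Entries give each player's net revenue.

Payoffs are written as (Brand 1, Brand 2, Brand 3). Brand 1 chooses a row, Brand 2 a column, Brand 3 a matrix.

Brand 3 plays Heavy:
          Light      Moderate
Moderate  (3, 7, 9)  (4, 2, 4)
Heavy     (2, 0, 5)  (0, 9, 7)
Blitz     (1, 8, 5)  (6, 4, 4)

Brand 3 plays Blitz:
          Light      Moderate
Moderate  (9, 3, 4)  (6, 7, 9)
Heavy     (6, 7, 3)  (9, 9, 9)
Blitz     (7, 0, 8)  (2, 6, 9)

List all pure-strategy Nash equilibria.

Brand 1 against (Light, Heavy): payoffs 3, 2, 1 → best response Moderate.
Brand 1 against (Light, Blitz): payoffs 9, 6, 7 → best response Moderate.
Brand 1 against (Moderate, Heavy): payoffs 4, 0, 6 → best response Blitz.
Brand 1 against (Moderate, Blitz): payoffs 6, 9, 2 → best response Heavy.
Brand 2 against (Moderate, Heavy): payoffs 7, 2 → best response Light.
Brand 2 against (Moderate, Blitz): payoffs 3, 7 → best response Moderate.
Brand 2 against (Heavy, Heavy): payoffs 0, 9 → best response Moderate.
Brand 2 against (Heavy, Blitz): payoffs 7, 9 → best response Moderate.
Brand 2 against (Blitz, Heavy): payoffs 8, 4 → best response Light.
Brand 2 against (Blitz, Blitz): payoffs 0, 6 → best response Moderate.
Brand 3 against (Moderate, Light): payoffs 9, 4 → best response Heavy.
Brand 3 against (Moderate, Moderate): payoffs 4, 9 → best response Blitz.
Brand 3 against (Heavy, Light): payoffs 5, 3 → best response Heavy.
Brand 3 against (Heavy, Moderate): payoffs 7, 9 → best response Blitz.
Brand 3 against (Blitz, Light): payoffs 5, 8 → best response Blitz.
Brand 3 against (Blitz, Moderate): payoffs 4, 9 → best response Blitz.
Mutual best responses: (Moderate, Light, Heavy); (Heavy, Moderate, Blitz).

The pure Nash equilibria are (Moderate, Light, Heavy), (Heavy, Moderate, Blitz).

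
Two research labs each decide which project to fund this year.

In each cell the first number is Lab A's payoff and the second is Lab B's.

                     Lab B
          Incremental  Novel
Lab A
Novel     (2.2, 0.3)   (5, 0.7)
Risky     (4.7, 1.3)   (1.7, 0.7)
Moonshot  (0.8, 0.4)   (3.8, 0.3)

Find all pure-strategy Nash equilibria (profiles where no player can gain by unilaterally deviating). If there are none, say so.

The pure Nash equilibria are (Novel, Novel); (Risky, Incremental).

(Novel, Incremental): Lab A can switch to Risky (2.2 → 4.7). Not NE.
(Novel, Novel): Lab A gets 5, best alternative 3.8; Lab B gets 0.7, best alternative 0.3. No profitable deviation — NE.
(Risky, Incremental): Lab A gets 4.7, best alternative 2.2; Lab B gets 1.3, best alternative 0.7. No profitable deviation — NE.
(Risky, Novel): Lab A can switch to Novel (1.7 → 5). Not NE.
(Moonshot, Incremental): Lab A can switch to Novel (0.8 → 2.2). Not NE.
(Moonshot, Novel): Lab A can switch to Novel (3.8 → 5). Not NE.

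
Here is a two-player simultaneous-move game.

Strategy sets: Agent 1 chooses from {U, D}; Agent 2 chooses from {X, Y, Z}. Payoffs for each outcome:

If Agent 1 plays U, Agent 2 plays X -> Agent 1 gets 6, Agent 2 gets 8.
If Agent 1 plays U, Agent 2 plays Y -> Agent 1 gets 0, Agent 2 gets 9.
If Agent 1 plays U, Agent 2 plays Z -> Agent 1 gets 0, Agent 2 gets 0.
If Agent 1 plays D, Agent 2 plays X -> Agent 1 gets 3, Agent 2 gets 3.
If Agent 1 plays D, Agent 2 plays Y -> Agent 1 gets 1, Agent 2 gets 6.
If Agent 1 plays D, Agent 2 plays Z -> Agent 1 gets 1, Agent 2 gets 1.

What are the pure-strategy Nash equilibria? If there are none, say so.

Pure NE: (D, Y)

(U, X): Agent 2 can switch to Y (8 → 9). Not NE.
(U, Y): Agent 1 can switch to D (0 → 1). Not NE.
(U, Z): Agent 1 can switch to D (0 → 1). Not NE.
(D, X): Agent 1 can switch to U (3 → 6). Not NE.
(D, Y): Agent 1 gets 1, best alternative 0; Agent 2 gets 6, best alternative 3. No profitable deviation — NE.
(D, Z): Agent 2 can switch to X (1 → 3). Not NE.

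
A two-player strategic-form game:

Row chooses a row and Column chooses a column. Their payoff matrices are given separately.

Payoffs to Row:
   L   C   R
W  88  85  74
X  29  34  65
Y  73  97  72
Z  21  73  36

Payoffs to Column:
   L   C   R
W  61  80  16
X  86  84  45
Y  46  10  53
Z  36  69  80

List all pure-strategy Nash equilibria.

(W, L): Column can switch to C (61 → 80). Not NE.
(W, C): Row can switch to Y (85 → 97). Not NE.
(W, R): Column can switch to L (16 → 61). Not NE.
(X, L): Row can switch to W (29 → 88). Not NE.
(X, C): Row can switch to W (34 → 85). Not NE.
(X, R): Row can switch to W (65 → 74). Not NE.
(Y, L): Row can switch to W (73 → 88). Not NE.
(Y, C): Column can switch to L (10 → 46). Not NE.
(Y, R): Row can switch to W (72 → 74). Not NE.
(Z, L): Row can switch to W (21 → 88). Not NE.
(Z, C): Row can switch to W (73 → 85). Not NE.
(Z, R): Row can switch to W (36 → 74). Not NE.

No pure-strategy Nash equilibrium.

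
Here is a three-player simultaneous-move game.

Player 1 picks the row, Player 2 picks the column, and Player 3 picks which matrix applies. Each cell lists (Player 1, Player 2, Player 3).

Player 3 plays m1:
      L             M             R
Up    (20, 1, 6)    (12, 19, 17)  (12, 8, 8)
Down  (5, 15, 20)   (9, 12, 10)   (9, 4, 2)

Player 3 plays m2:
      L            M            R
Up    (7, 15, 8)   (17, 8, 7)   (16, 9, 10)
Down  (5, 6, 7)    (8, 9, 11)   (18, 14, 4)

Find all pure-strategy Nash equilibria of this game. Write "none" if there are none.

For each player, find the best response to each opponent profile; mutual best responses are the pure NE.
Player 1 against (L, m1): payoffs 20, 5 → best response Up.
Player 1 against (L, m2): payoffs 7, 5 → best response Up.
Player 1 against (M, m1): payoffs 12, 9 → best response Up.
Player 1 against (M, m2): payoffs 17, 8 → best response Up.
Player 1 against (R, m1): payoffs 12, 9 → best response Up.
Player 1 against (R, m2): payoffs 16, 18 → best response Down.
Player 2 against (Up, m1): payoffs 1, 19, 8 → best response M.
Player 2 against (Up, m2): payoffs 15, 8, 9 → best response L.
Player 2 against (Down, m1): payoffs 15, 12, 4 → best response L.
Player 2 against (Down, m2): payoffs 6, 9, 14 → best response R.
Player 3 against (Up, L): payoffs 6, 8 → best response m2.
Player 3 against (Up, M): payoffs 17, 7 → best response m1.
Player 3 against (Up, R): payoffs 8, 10 → best response m2.
Player 3 against (Down, L): payoffs 20, 7 → best response m1.
Player 3 against (Down, M): payoffs 10, 11 → best response m2.
Player 3 against (Down, R): payoffs 2, 4 → best response m2.
Mutual best responses: (Up, L, m2); (Up, M, m1); (Down, R, m2).

(Up, L, m2); (Up, M, m1); (Down, R, m2)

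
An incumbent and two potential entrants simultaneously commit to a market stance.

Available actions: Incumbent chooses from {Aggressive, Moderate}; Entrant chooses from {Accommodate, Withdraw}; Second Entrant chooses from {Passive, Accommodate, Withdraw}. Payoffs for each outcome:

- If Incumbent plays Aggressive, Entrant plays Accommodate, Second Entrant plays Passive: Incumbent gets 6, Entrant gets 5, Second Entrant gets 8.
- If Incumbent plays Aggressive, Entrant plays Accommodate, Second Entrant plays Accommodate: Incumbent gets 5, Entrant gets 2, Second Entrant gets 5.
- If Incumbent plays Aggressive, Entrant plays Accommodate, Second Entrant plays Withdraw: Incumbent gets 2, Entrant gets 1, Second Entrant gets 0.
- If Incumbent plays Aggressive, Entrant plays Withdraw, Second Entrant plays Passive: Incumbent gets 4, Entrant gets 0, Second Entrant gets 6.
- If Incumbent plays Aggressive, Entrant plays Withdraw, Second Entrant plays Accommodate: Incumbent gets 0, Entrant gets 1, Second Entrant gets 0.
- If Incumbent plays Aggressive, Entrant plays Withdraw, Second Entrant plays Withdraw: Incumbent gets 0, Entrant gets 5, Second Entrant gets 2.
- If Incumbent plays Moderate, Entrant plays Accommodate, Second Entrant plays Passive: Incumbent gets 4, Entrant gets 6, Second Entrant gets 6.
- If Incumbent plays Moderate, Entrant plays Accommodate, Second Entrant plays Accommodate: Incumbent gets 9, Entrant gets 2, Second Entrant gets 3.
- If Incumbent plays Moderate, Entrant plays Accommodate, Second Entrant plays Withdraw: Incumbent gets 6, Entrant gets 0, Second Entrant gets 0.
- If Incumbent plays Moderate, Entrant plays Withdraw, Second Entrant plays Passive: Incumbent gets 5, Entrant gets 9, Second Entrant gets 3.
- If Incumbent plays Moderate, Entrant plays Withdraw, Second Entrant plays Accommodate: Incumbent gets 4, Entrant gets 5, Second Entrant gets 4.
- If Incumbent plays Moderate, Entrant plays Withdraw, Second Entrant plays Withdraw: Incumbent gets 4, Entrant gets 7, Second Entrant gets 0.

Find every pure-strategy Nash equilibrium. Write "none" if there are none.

The pure Nash equilibria are (Aggressive, Accommodate, Passive) and (Moderate, Withdraw, Accommodate).

Incumbent against (Accommodate, Passive): payoffs 6, 4 → best response Aggressive.
Incumbent against (Accommodate, Accommodate): payoffs 5, 9 → best response Moderate.
Incumbent against (Accommodate, Withdraw): payoffs 2, 6 → best response Moderate.
Incumbent against (Withdraw, Passive): payoffs 4, 5 → best response Moderate.
Incumbent against (Withdraw, Accommodate): payoffs 0, 4 → best response Moderate.
Incumbent against (Withdraw, Withdraw): payoffs 0, 4 → best response Moderate.
Entrant against (Aggressive, Passive): payoffs 5, 0 → best response Accommodate.
Entrant against (Aggressive, Accommodate): payoffs 2, 1 → best response Accommodate.
Entrant against (Aggressive, Withdraw): payoffs 1, 5 → best response Withdraw.
Entrant against (Moderate, Passive): payoffs 6, 9 → best response Withdraw.
Entrant against (Moderate, Accommodate): payoffs 2, 5 → best response Withdraw.
Entrant against (Moderate, Withdraw): payoffs 0, 7 → best response Withdraw.
Second Entrant against (Aggressive, Accommodate): payoffs 8, 5, 0 → best response Passive.
Second Entrant against (Aggressive, Withdraw): payoffs 6, 0, 2 → best response Passive.
Second Entrant against (Moderate, Accommodate): payoffs 6, 3, 0 → best response Passive.
Second Entrant against (Moderate, Withdraw): payoffs 3, 4, 0 → best response Accommodate.
Mutual best responses: (Aggressive, Accommodate, Passive); (Moderate, Withdraw, Accommodate).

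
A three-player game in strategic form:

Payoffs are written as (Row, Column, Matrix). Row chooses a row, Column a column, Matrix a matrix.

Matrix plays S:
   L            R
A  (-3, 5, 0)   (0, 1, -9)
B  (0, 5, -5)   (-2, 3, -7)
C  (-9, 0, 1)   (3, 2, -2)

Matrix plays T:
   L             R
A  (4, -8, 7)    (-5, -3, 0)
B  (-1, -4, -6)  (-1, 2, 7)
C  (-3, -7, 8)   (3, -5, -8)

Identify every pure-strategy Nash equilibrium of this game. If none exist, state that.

The pure Nash equilibria are (B, L, S); (C, R, S).

For each strategy profile, look for a profitable unilateral deviation.
(A, L, S): Row can switch to B (-3 → 0). Not NE.
(A, L, T): Column can switch to R (-8 → -3). Not NE.
(A, R, S): Row can switch to C (0 → 3). Not NE.
(A, R, T): Row can switch to B (-5 → -1). Not NE.
(B, L, S): Row gets 0, best alternative -3; Column gets 5, best alternative 3; Matrix gets -5, best alternative -6. No profitable deviation — NE.
(B, L, T): Row can switch to A (-1 → 4). Not NE.
(B, R, S): Row can switch to A (-2 → 0). Not NE.
(B, R, T): Row can switch to C (-1 → 3). Not NE.
(C, L, S): Row can switch to A (-9 → -3). Not NE.
(C, L, T): Row can switch to A (-3 → 4). Not NE.
(C, R, S): Row gets 3, best alternative 0; Column gets 2, best alternative 0; Matrix gets -2, best alternative -8. No profitable deviation — NE.
(C, R, T): Matrix can switch to S (-8 → -2). Not NE.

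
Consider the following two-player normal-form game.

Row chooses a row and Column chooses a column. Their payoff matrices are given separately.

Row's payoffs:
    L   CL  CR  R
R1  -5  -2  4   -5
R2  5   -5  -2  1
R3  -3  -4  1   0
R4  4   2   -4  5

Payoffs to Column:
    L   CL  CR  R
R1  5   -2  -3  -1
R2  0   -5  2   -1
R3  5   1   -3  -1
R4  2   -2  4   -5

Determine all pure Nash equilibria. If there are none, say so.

Row against L: payoffs -5, 5, -3, 4 → best response R2.
Row against CL: payoffs -2, -5, -4, 2 → best response R4.
Row against CR: payoffs 4, -2, 1, -4 → best response R1.
Row against R: payoffs -5, 1, 0, 5 → best response R4.
Column against R1: payoffs 5, -2, -3, -1 → best response L.
Column against R2: payoffs 0, -5, 2, -1 → best response CR.
Column against R3: payoffs 5, 1, -3, -1 → best response L.
Column against R4: payoffs 2, -2, 4, -5 → best response CR.
No profile is a mutual best response for all players.

There is no pure-strategy Nash equilibrium.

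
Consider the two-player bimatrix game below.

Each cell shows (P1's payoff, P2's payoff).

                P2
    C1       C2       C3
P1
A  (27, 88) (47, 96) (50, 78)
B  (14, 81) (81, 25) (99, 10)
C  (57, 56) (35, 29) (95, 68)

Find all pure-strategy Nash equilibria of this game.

This game has no pure Nash equilibrium.

(A, C1): P1 can switch to C (27 → 57). Not NE.
(A, C2): P1 can switch to B (47 → 81). Not NE.
(A, C3): P1 can switch to B (50 → 99). Not NE.
(B, C1): P1 can switch to A (14 → 27). Not NE.
(B, C2): P2 can switch to C1 (25 → 81). Not NE.
(B, C3): P2 can switch to C1 (10 → 81). Not NE.
(C, C1): P2 can switch to C3 (56 → 68). Not NE.
(C, C2): P1 can switch to A (35 → 47). Not NE.
(The remaining 1 profile has a profitable deviation by the same check.)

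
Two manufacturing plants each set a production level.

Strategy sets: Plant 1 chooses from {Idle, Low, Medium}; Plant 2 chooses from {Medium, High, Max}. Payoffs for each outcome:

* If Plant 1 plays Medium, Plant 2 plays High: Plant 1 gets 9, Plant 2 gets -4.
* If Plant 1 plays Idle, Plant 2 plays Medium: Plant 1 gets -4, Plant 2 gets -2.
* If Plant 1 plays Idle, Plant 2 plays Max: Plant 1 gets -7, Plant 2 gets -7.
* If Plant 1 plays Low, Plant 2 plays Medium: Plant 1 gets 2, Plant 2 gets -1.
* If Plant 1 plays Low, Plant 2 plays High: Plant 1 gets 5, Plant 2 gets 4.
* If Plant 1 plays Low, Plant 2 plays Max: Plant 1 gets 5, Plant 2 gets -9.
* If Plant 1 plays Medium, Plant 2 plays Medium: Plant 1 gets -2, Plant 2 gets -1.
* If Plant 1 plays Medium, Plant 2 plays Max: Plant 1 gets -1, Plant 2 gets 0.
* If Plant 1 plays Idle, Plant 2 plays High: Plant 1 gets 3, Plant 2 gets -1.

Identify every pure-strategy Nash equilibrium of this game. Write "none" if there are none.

Plant 1 against Medium: payoffs -4, 2, -2 → best response Low.
Plant 1 against High: payoffs 3, 5, 9 → best response Medium.
Plant 1 against Max: payoffs -7, 5, -1 → best response Low.
Plant 2 against Idle: payoffs -2, -1, -7 → best response High.
Plant 2 against Low: payoffs -1, 4, -9 → best response High.
Plant 2 against Medium: payoffs -1, -4, 0 → best response Max.
No profile is a mutual best response for all players.

This game has no pure Nash equilibrium.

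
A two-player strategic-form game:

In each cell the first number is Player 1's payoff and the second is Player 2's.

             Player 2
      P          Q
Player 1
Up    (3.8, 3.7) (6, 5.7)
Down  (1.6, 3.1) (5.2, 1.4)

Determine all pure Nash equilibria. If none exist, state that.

Pure NE: (Up, Q)

Mark each player's best response to every combination of opponents' strategies; a profile where every player is best-responding is a pure Nash equilibrium.
Player 1 against P: payoffs 3.8, 1.6 → best response Up.
Player 1 against Q: payoffs 6, 5.2 → best response Up.
Player 2 against Up: payoffs 3.7, 5.7 → best response Q.
Player 2 against Down: payoffs 3.1, 1.4 → best response P.
Mutual best responses: (Up, Q).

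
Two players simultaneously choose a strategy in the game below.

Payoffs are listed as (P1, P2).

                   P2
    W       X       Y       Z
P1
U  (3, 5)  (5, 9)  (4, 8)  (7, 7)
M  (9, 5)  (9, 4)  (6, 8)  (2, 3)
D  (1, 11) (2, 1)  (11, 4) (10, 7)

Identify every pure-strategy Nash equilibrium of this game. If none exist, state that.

Mark each player's best response to every combination of opponents' strategies; a profile where every player is best-responding is a pure Nash equilibrium.
P1 against W: payoffs 3, 9, 1 → best response M.
P1 against X: payoffs 5, 9, 2 → best response M.
P1 against Y: payoffs 4, 6, 11 → best response D.
P1 against Z: payoffs 7, 2, 10 → best response D.
P2 against U: payoffs 5, 9, 8, 7 → best response X.
P2 against M: payoffs 5, 4, 8, 3 → best response Y.
P2 against D: payoffs 11, 1, 4, 7 → best response W.
No profile is a mutual best response for all players.

none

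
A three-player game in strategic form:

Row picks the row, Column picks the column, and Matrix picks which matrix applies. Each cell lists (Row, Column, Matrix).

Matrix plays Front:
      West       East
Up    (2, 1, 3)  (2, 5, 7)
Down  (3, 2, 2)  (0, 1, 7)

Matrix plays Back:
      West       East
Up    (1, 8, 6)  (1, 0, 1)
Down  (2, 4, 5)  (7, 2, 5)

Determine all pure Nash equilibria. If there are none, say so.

The pure Nash equilibria are (Up, East, Front) and (Down, West, Back).

(Up, West, Front): Row can switch to Down (2 → 3). Not NE.
(Up, West, Back): Row can switch to Down (1 → 2). Not NE.
(Up, East, Front): Row gets 2, best alternative 0; Column gets 5, best alternative 1; Matrix gets 7, best alternative 1. No profitable deviation — NE.
(Up, East, Back): Row can switch to Down (1 → 7). Not NE.
(Down, West, Front): Matrix can switch to Back (2 → 5). Not NE.
(Down, West, Back): Row gets 2, best alternative 1; Column gets 4, best alternative 2; Matrix gets 5, best alternative 2. No profitable deviation — NE.
(Down, East, Front): Row can switch to Up (0 → 2). Not NE.
(Down, East, Back): Column can switch to West (2 → 4). Not NE.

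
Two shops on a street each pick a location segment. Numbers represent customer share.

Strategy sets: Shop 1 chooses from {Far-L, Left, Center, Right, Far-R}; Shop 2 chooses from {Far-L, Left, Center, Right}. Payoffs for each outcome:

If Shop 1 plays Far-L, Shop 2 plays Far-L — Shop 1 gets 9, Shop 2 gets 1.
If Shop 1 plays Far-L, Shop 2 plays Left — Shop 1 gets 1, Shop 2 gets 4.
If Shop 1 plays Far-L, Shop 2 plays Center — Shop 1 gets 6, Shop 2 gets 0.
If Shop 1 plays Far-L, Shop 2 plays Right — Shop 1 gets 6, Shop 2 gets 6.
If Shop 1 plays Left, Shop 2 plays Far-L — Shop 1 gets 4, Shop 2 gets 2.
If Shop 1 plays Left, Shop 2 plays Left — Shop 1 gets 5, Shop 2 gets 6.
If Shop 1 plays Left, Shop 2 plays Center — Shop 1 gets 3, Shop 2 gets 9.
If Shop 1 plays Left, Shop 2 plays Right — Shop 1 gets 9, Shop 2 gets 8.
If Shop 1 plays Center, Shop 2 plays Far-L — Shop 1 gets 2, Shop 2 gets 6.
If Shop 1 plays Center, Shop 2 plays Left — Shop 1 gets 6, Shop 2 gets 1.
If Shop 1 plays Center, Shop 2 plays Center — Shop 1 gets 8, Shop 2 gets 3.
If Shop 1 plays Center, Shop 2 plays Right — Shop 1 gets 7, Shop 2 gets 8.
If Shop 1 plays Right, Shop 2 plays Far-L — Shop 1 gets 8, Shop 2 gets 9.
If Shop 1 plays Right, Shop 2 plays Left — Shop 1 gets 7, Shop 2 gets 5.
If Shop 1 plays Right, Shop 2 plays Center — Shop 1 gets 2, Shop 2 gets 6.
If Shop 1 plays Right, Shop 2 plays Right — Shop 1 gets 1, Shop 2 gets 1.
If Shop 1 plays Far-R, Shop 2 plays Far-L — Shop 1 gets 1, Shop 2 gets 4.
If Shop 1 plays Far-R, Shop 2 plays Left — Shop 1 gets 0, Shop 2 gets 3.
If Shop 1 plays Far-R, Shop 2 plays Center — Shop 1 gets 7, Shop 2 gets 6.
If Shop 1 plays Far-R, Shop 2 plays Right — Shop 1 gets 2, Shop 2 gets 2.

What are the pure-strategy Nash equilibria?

For each player, find the best response to each opponent profile; mutual best responses are the pure NE.
Shop 1 against Far-L: payoffs 9, 4, 2, 8, 1 → best response Far-L.
Shop 1 against Left: payoffs 1, 5, 6, 7, 0 → best response Right.
Shop 1 against Center: payoffs 6, 3, 8, 2, 7 → best response Center.
Shop 1 against Right: payoffs 6, 9, 7, 1, 2 → best response Left.
Shop 2 against Far-L: payoffs 1, 4, 0, 6 → best response Right.
Shop 2 against Left: payoffs 2, 6, 9, 8 → best response Center.
Shop 2 against Center: payoffs 6, 1, 3, 8 → best response Right.
Shop 2 against Right: payoffs 9, 5, 6, 1 → best response Far-L.
Shop 2 against Far-R: payoffs 4, 3, 6, 2 → best response Center.
No profile is a mutual best response for all players.

none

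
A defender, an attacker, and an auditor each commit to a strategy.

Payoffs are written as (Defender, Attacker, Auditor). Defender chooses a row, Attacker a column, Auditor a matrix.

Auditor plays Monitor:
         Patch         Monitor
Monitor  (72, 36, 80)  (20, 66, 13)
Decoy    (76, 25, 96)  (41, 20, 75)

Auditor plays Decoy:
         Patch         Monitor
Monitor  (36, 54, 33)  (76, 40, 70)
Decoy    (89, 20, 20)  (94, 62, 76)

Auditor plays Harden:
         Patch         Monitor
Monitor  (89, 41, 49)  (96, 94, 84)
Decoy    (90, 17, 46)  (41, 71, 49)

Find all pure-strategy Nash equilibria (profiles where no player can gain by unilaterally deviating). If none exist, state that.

(Monitor, Patch, Monitor): Defender can switch to Decoy (72 → 76). Not NE.
(Monitor, Patch, Decoy): Defender can switch to Decoy (36 → 89). Not NE.
(Monitor, Patch, Harden): Defender can switch to Decoy (89 → 90). Not NE.
(Monitor, Monitor, Monitor): Defender can switch to Decoy (20 → 41). Not NE.
(Monitor, Monitor, Decoy): Defender can switch to Decoy (76 → 94). Not NE.
(Monitor, Monitor, Harden): Defender gets 96, best alternative 41; Attacker gets 94, best alternative 41; Auditor gets 84, best alternative 70. No profitable deviation — NE.
(Decoy, Patch, Monitor): Defender gets 76, best alternative 72; Attacker gets 25, best alternative 20; Auditor gets 96, best alternative 46. No profitable deviation — NE.
(Decoy, Patch, Decoy): Attacker can switch to Monitor (20 → 62). Not NE.
(Decoy, Patch, Harden): Attacker can switch to Monitor (17 → 71). Not NE.
(Decoy, Monitor, Monitor): Attacker can switch to Patch (20 → 25). Not NE.
(Decoy, Monitor, Decoy): Defender gets 94, best alternative 76; Attacker gets 62, best alternative 20; Auditor gets 76, best alternative 75. No profitable deviation — NE.
(Decoy, Monitor, Harden): Defender can switch to Monitor (41 → 96). Not NE.

(Monitor, Monitor, Harden), (Decoy, Patch, Monitor), (Decoy, Monitor, Decoy)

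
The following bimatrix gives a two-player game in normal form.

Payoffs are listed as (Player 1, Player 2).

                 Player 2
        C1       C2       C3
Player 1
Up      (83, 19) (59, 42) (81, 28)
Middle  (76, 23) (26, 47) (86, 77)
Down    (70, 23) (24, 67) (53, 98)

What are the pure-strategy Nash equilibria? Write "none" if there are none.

For each player, find the best response to each opponent profile; mutual best responses are the pure NE.
Player 1 against C1: payoffs 83, 76, 70 → best response Up.
Player 1 against C2: payoffs 59, 26, 24 → best response Up.
Player 1 against C3: payoffs 81, 86, 53 → best response Middle.
Player 2 against Up: payoffs 19, 42, 28 → best response C2.
Player 2 against Middle: payoffs 23, 47, 77 → best response C3.
Player 2 against Down: payoffs 23, 67, 98 → best response C3.
Mutual best responses: (Up, C2); (Middle, C3).

(Up, C2), (Middle, C3)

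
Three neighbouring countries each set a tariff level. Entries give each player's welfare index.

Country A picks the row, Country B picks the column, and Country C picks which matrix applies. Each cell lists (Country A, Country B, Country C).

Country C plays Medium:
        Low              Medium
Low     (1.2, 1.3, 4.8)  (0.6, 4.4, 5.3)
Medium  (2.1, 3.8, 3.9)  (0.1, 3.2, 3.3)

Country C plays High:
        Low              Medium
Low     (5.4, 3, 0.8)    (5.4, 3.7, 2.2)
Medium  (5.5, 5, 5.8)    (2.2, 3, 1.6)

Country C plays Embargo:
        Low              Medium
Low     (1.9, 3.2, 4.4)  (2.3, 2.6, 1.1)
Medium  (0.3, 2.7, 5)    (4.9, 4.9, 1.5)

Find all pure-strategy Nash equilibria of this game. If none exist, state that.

The pure Nash equilibria are (Low, Medium, Medium) and (Medium, Low, High).

Country A against (Low, Medium): payoffs 1.2, 2.1 → best response Medium.
Country A against (Low, High): payoffs 5.4, 5.5 → best response Medium.
Country A against (Low, Embargo): payoffs 1.9, 0.3 → best response Low.
Country A against (Medium, Medium): payoffs 0.6, 0.1 → best response Low.
Country A against (Medium, High): payoffs 5.4, 2.2 → best response Low.
Country A against (Medium, Embargo): payoffs 2.3, 4.9 → best response Medium.
Country B against (Low, Medium): payoffs 1.3, 4.4 → best response Medium.
Country B against (Low, High): payoffs 3, 3.7 → best response Medium.
Country B against (Low, Embargo): payoffs 3.2, 2.6 → best response Low.
Country B against (Medium, Medium): payoffs 3.8, 3.2 → best response Low.
Country B against (Medium, High): payoffs 5, 3 → best response Low.
Country B against (Medium, Embargo): payoffs 2.7, 4.9 → best response Medium.
Country C against (Low, Low): payoffs 4.8, 0.8, 4.4 → best response Medium.
Country C against (Low, Medium): payoffs 5.3, 2.2, 1.1 → best response Medium.
Country C against (Medium, Low): payoffs 3.9, 5.8, 5 → best response High.
Country C against (Medium, Medium): payoffs 3.3, 1.6, 1.5 → best response Medium.
Mutual best responses: (Low, Medium, Medium); (Medium, Low, High).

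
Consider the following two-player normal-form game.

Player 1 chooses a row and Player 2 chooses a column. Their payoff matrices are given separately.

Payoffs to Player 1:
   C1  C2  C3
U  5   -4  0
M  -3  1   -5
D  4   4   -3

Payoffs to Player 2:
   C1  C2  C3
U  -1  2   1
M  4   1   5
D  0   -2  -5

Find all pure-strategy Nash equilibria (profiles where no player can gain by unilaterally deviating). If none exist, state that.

No pure-strategy Nash equilibrium.

Player 1 against C1: payoffs 5, -3, 4 → best response U.
Player 1 against C2: payoffs -4, 1, 4 → best response D.
Player 1 against C3: payoffs 0, -5, -3 → best response U.
Player 2 against U: payoffs -1, 2, 1 → best response C2.
Player 2 against M: payoffs 4, 1, 5 → best response C3.
Player 2 against D: payoffs 0, -2, -5 → best response C1.
No profile is a mutual best response for all players.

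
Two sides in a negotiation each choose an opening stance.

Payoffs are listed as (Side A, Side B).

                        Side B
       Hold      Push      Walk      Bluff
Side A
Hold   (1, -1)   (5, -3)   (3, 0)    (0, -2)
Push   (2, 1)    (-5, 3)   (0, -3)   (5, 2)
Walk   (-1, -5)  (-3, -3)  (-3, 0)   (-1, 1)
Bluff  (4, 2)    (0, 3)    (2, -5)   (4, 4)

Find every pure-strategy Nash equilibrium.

(Hold, Walk)

(Hold, Hold): Side A can switch to Push (1 → 2). Not NE.
(Hold, Push): Side B can switch to Hold (-3 → -1). Not NE.
(Hold, Walk): Side A gets 3, best alternative 2; Side B gets 0, best alternative -1. No profitable deviation — NE.
(Hold, Bluff): Side A can switch to Push (0 → 5). Not NE.
(Push, Hold): Side A can switch to Bluff (2 → 4). Not NE.
(Push, Push): Side A can switch to Hold (-5 → 5). Not NE.
(Push, Walk): Side A can switch to Hold (0 → 3). Not NE.
(Push, Bluff): Side B can switch to Push (2 → 3). Not NE.
(Walk, Hold): Side A can switch to Hold (-1 → 1). Not NE.
(Walk, Push): Side A can switch to Hold (-3 → 5). Not NE.
(Walk, Walk): Side A can switch to Hold (-3 → 3). Not NE.
(Walk, Bluff): Side A can switch to Hold (-1 → 0). Not NE.
(Bluff, Hold): Side B can switch to Push (2 → 3). Not NE.
(The remaining 3 profiles each have a profitable deviation by the same check.)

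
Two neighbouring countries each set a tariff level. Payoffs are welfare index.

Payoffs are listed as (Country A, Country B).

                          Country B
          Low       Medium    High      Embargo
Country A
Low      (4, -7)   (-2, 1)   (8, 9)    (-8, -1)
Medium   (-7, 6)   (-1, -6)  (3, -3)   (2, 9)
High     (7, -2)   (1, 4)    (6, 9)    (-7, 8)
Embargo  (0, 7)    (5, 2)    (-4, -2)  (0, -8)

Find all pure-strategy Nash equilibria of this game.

Mark each player's best response to every combination of opponents' strategies; a profile where every player is best-responding is a pure Nash equilibrium.
Country A against Low: payoffs 4, -7, 7, 0 → best response High.
Country A against Medium: payoffs -2, -1, 1, 5 → best response Embargo.
Country A against High: payoffs 8, 3, 6, -4 → best response Low.
Country A against Embargo: payoffs -8, 2, -7, 0 → best response Medium.
Country B against Low: payoffs -7, 1, 9, -1 → best response High.
Country B against Medium: payoffs 6, -6, -3, 9 → best response Embargo.
Country B against High: payoffs -2, 4, 9, 8 → best response High.
Country B against Embargo: payoffs 7, 2, -2, -8 → best response Low.
Mutual best responses: (Low, High); (Medium, Embargo).

The pure Nash equilibria are (Low, High), (Medium, Embargo).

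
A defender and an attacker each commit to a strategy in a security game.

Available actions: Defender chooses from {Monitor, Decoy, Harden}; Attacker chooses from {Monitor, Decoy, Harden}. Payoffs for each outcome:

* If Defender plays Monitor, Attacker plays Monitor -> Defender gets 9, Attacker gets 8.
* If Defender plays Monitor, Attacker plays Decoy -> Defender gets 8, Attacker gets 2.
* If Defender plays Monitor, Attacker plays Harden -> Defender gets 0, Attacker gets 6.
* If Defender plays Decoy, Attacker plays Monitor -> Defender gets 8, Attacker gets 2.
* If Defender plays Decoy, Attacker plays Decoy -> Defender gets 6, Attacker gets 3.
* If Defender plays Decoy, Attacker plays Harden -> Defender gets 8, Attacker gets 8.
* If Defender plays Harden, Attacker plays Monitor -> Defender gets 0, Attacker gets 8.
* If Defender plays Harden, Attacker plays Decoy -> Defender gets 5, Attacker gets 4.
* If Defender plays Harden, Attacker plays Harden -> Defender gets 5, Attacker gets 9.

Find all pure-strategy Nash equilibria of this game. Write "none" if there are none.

Defender against Monitor: payoffs 9, 8, 0 → best response Monitor.
Defender against Decoy: payoffs 8, 6, 5 → best response Monitor.
Defender against Harden: payoffs 0, 8, 5 → best response Decoy.
Attacker against Monitor: payoffs 8, 2, 6 → best response Monitor.
Attacker against Decoy: payoffs 2, 3, 8 → best response Harden.
Attacker against Harden: payoffs 8, 4, 9 → best response Harden.
Mutual best responses: (Monitor, Monitor); (Decoy, Harden).

Pure-strategy Nash equilibria: (Monitor, Monitor); (Decoy, Harden)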